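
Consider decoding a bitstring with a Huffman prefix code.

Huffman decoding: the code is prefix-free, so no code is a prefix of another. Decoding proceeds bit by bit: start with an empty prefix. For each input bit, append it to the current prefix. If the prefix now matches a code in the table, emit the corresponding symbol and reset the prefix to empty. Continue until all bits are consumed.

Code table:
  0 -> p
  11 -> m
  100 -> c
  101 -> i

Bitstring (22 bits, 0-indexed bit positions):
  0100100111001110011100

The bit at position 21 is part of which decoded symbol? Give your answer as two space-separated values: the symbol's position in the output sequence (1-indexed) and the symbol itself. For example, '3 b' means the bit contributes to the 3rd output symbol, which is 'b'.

Bit 0: prefix='0' -> emit 'p', reset
Bit 1: prefix='1' (no match yet)
Bit 2: prefix='10' (no match yet)
Bit 3: prefix='100' -> emit 'c', reset
Bit 4: prefix='1' (no match yet)
Bit 5: prefix='10' (no match yet)
Bit 6: prefix='100' -> emit 'c', reset
Bit 7: prefix='1' (no match yet)
Bit 8: prefix='11' -> emit 'm', reset
Bit 9: prefix='1' (no match yet)
Bit 10: prefix='10' (no match yet)
Bit 11: prefix='100' -> emit 'c', reset
Bit 12: prefix='1' (no match yet)
Bit 13: prefix='11' -> emit 'm', reset
Bit 14: prefix='1' (no match yet)
Bit 15: prefix='10' (no match yet)
Bit 16: prefix='100' -> emit 'c', reset
Bit 17: prefix='1' (no match yet)
Bit 18: prefix='11' -> emit 'm', reset
Bit 19: prefix='1' (no match yet)
Bit 20: prefix='10' (no match yet)
Bit 21: prefix='100' -> emit 'c', reset

Answer: 9 c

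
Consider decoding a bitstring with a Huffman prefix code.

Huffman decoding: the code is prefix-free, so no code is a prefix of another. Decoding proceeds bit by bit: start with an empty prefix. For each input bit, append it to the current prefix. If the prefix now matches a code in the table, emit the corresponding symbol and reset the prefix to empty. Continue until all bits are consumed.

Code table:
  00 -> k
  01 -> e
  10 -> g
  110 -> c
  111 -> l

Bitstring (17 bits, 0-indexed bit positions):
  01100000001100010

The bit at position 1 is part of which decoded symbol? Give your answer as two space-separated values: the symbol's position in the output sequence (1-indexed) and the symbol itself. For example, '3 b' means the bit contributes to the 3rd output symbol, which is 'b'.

Answer: 1 e

Derivation:
Bit 0: prefix='0' (no match yet)
Bit 1: prefix='01' -> emit 'e', reset
Bit 2: prefix='1' (no match yet)
Bit 3: prefix='10' -> emit 'g', reset
Bit 4: prefix='0' (no match yet)
Bit 5: prefix='00' -> emit 'k', reset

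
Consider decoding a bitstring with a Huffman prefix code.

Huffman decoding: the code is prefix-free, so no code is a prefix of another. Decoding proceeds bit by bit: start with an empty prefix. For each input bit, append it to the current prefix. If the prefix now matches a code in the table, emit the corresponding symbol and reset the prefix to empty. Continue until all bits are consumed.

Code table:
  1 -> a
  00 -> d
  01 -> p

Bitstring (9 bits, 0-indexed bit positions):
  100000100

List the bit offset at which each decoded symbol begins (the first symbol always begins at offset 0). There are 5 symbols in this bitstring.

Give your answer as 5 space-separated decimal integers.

Answer: 0 1 3 5 7

Derivation:
Bit 0: prefix='1' -> emit 'a', reset
Bit 1: prefix='0' (no match yet)
Bit 2: prefix='00' -> emit 'd', reset
Bit 3: prefix='0' (no match yet)
Bit 4: prefix='00' -> emit 'd', reset
Bit 5: prefix='0' (no match yet)
Bit 6: prefix='01' -> emit 'p', reset
Bit 7: prefix='0' (no match yet)
Bit 8: prefix='00' -> emit 'd', reset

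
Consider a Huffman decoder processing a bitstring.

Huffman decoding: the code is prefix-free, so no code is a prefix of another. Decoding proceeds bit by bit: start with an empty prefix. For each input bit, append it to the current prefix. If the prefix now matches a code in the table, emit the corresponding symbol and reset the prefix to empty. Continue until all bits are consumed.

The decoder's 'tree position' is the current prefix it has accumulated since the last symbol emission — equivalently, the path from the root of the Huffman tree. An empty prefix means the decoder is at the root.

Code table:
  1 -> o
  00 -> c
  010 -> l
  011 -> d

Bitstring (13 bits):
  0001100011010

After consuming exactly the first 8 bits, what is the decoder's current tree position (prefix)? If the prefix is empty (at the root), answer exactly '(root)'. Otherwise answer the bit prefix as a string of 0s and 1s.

Bit 0: prefix='0' (no match yet)
Bit 1: prefix='00' -> emit 'c', reset
Bit 2: prefix='0' (no match yet)
Bit 3: prefix='01' (no match yet)
Bit 4: prefix='011' -> emit 'd', reset
Bit 5: prefix='0' (no match yet)
Bit 6: prefix='00' -> emit 'c', reset
Bit 7: prefix='0' (no match yet)

Answer: 0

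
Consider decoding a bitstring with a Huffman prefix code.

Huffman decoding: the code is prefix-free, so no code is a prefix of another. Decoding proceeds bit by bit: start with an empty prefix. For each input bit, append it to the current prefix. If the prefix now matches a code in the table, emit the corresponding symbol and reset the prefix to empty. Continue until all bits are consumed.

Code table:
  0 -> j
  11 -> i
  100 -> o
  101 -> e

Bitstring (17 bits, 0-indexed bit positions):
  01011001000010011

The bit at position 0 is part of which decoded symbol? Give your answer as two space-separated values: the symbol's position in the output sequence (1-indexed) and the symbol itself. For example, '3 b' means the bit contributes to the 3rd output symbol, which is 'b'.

Answer: 1 j

Derivation:
Bit 0: prefix='0' -> emit 'j', reset
Bit 1: prefix='1' (no match yet)
Bit 2: prefix='10' (no match yet)
Bit 3: prefix='101' -> emit 'e', reset
Bit 4: prefix='1' (no match yet)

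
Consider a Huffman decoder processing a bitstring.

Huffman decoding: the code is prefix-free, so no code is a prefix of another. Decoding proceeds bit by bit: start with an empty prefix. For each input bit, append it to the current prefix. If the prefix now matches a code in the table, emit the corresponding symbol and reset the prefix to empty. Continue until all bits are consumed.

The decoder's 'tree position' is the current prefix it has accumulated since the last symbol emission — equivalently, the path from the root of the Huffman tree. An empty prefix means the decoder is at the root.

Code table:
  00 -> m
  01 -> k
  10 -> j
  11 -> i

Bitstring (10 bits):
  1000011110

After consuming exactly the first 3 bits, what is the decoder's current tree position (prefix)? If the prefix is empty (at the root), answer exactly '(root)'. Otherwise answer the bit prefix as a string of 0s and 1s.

Bit 0: prefix='1' (no match yet)
Bit 1: prefix='10' -> emit 'j', reset
Bit 2: prefix='0' (no match yet)

Answer: 0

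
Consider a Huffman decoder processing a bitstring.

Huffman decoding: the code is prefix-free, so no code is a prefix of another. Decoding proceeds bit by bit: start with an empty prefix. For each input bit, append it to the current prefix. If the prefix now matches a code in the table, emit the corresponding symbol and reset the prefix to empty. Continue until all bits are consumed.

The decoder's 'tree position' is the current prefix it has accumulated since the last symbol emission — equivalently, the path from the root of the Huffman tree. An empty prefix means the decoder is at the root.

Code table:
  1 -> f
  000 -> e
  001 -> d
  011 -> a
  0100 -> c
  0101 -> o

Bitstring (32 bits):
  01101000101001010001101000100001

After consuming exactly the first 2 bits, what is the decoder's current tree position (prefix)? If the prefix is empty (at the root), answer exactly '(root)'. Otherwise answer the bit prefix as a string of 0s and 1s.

Answer: 01

Derivation:
Bit 0: prefix='0' (no match yet)
Bit 1: prefix='01' (no match yet)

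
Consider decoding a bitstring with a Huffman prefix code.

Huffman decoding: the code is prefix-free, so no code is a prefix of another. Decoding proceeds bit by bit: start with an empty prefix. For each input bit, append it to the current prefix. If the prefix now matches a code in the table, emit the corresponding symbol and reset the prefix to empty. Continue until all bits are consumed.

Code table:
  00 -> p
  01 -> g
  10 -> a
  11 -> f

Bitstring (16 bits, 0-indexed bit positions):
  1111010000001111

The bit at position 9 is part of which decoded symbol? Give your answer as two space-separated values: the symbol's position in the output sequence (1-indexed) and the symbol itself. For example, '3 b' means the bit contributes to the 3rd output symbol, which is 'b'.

Bit 0: prefix='1' (no match yet)
Bit 1: prefix='11' -> emit 'f', reset
Bit 2: prefix='1' (no match yet)
Bit 3: prefix='11' -> emit 'f', reset
Bit 4: prefix='0' (no match yet)
Bit 5: prefix='01' -> emit 'g', reset
Bit 6: prefix='0' (no match yet)
Bit 7: prefix='00' -> emit 'p', reset
Bit 8: prefix='0' (no match yet)
Bit 9: prefix='00' -> emit 'p', reset
Bit 10: prefix='0' (no match yet)
Bit 11: prefix='00' -> emit 'p', reset
Bit 12: prefix='1' (no match yet)
Bit 13: prefix='11' -> emit 'f', reset

Answer: 5 p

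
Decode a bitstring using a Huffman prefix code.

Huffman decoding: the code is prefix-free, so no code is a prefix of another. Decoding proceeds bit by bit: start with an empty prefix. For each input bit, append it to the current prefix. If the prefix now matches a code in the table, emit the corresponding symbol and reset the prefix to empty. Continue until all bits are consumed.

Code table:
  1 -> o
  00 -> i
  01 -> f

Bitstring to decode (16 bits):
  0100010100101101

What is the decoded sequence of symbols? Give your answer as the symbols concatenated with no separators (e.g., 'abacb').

Answer: fiffiofof

Derivation:
Bit 0: prefix='0' (no match yet)
Bit 1: prefix='01' -> emit 'f', reset
Bit 2: prefix='0' (no match yet)
Bit 3: prefix='00' -> emit 'i', reset
Bit 4: prefix='0' (no match yet)
Bit 5: prefix='01' -> emit 'f', reset
Bit 6: prefix='0' (no match yet)
Bit 7: prefix='01' -> emit 'f', reset
Bit 8: prefix='0' (no match yet)
Bit 9: prefix='00' -> emit 'i', reset
Bit 10: prefix='1' -> emit 'o', reset
Bit 11: prefix='0' (no match yet)
Bit 12: prefix='01' -> emit 'f', reset
Bit 13: prefix='1' -> emit 'o', reset
Bit 14: prefix='0' (no match yet)
Bit 15: prefix='01' -> emit 'f', reset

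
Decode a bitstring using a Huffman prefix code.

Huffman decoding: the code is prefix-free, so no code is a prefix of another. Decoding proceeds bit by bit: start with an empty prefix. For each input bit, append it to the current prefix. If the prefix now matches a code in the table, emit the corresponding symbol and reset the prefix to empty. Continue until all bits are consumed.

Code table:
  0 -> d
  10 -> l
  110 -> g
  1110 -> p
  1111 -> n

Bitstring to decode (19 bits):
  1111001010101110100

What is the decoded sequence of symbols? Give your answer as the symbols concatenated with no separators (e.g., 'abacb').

Answer: nddlllpld

Derivation:
Bit 0: prefix='1' (no match yet)
Bit 1: prefix='11' (no match yet)
Bit 2: prefix='111' (no match yet)
Bit 3: prefix='1111' -> emit 'n', reset
Bit 4: prefix='0' -> emit 'd', reset
Bit 5: prefix='0' -> emit 'd', reset
Bit 6: prefix='1' (no match yet)
Bit 7: prefix='10' -> emit 'l', reset
Bit 8: prefix='1' (no match yet)
Bit 9: prefix='10' -> emit 'l', reset
Bit 10: prefix='1' (no match yet)
Bit 11: prefix='10' -> emit 'l', reset
Bit 12: prefix='1' (no match yet)
Bit 13: prefix='11' (no match yet)
Bit 14: prefix='111' (no match yet)
Bit 15: prefix='1110' -> emit 'p', reset
Bit 16: prefix='1' (no match yet)
Bit 17: prefix='10' -> emit 'l', reset
Bit 18: prefix='0' -> emit 'd', reset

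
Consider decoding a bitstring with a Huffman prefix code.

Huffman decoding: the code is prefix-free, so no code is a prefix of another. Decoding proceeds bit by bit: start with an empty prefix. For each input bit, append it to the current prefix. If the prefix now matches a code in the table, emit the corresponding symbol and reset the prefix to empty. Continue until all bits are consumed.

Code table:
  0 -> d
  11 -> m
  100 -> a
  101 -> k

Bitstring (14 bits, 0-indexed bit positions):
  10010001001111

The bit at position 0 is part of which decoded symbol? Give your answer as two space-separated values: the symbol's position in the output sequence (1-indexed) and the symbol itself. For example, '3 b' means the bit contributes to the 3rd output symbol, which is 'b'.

Bit 0: prefix='1' (no match yet)
Bit 1: prefix='10' (no match yet)
Bit 2: prefix='100' -> emit 'a', reset
Bit 3: prefix='1' (no match yet)
Bit 4: prefix='10' (no match yet)

Answer: 1 a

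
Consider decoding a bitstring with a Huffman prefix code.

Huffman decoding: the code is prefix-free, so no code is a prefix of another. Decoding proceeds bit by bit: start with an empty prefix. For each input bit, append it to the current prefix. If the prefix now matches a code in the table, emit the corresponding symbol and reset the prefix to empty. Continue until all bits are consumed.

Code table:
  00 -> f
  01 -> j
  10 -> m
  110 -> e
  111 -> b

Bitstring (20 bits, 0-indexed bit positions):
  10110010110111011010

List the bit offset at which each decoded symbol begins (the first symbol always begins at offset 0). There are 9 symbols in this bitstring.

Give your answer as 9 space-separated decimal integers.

Bit 0: prefix='1' (no match yet)
Bit 1: prefix='10' -> emit 'm', reset
Bit 2: prefix='1' (no match yet)
Bit 3: prefix='11' (no match yet)
Bit 4: prefix='110' -> emit 'e', reset
Bit 5: prefix='0' (no match yet)
Bit 6: prefix='01' -> emit 'j', reset
Bit 7: prefix='0' (no match yet)
Bit 8: prefix='01' -> emit 'j', reset
Bit 9: prefix='1' (no match yet)
Bit 10: prefix='10' -> emit 'm', reset
Bit 11: prefix='1' (no match yet)
Bit 12: prefix='11' (no match yet)
Bit 13: prefix='111' -> emit 'b', reset
Bit 14: prefix='0' (no match yet)
Bit 15: prefix='01' -> emit 'j', reset
Bit 16: prefix='1' (no match yet)
Bit 17: prefix='10' -> emit 'm', reset
Bit 18: prefix='1' (no match yet)
Bit 19: prefix='10' -> emit 'm', reset

Answer: 0 2 5 7 9 11 14 16 18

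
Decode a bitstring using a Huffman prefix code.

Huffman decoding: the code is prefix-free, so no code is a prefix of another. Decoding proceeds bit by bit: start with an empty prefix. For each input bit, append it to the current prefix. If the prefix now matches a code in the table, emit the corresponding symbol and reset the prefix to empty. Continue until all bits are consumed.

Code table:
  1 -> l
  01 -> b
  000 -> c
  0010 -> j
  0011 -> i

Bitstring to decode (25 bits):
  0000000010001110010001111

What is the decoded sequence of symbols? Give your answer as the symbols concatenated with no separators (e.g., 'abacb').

Bit 0: prefix='0' (no match yet)
Bit 1: prefix='00' (no match yet)
Bit 2: prefix='000' -> emit 'c', reset
Bit 3: prefix='0' (no match yet)
Bit 4: prefix='00' (no match yet)
Bit 5: prefix='000' -> emit 'c', reset
Bit 6: prefix='0' (no match yet)
Bit 7: prefix='00' (no match yet)
Bit 8: prefix='001' (no match yet)
Bit 9: prefix='0010' -> emit 'j', reset
Bit 10: prefix='0' (no match yet)
Bit 11: prefix='00' (no match yet)
Bit 12: prefix='001' (no match yet)
Bit 13: prefix='0011' -> emit 'i', reset
Bit 14: prefix='1' -> emit 'l', reset
Bit 15: prefix='0' (no match yet)
Bit 16: prefix='00' (no match yet)
Bit 17: prefix='001' (no match yet)
Bit 18: prefix='0010' -> emit 'j', reset
Bit 19: prefix='0' (no match yet)
Bit 20: prefix='00' (no match yet)
Bit 21: prefix='001' (no match yet)
Bit 22: prefix='0011' -> emit 'i', reset
Bit 23: prefix='1' -> emit 'l', reset
Bit 24: prefix='1' -> emit 'l', reset

Answer: ccjiljill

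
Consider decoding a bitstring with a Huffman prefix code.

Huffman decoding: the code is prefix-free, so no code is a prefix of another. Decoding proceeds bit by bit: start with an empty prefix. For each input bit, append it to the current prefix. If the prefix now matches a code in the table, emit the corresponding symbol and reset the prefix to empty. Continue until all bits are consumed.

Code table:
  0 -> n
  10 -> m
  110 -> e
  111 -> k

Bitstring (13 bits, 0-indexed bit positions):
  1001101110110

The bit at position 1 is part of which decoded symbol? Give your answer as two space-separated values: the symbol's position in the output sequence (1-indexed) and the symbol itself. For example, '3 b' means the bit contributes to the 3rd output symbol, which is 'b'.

Answer: 1 m

Derivation:
Bit 0: prefix='1' (no match yet)
Bit 1: prefix='10' -> emit 'm', reset
Bit 2: prefix='0' -> emit 'n', reset
Bit 3: prefix='1' (no match yet)
Bit 4: prefix='11' (no match yet)
Bit 5: prefix='110' -> emit 'e', reset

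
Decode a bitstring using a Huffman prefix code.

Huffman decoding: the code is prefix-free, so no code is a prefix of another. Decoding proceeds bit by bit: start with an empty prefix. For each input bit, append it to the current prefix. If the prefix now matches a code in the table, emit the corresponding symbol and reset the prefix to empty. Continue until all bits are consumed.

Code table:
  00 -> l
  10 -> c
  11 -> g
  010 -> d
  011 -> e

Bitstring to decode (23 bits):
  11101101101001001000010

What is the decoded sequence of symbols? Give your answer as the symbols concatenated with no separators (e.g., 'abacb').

Bit 0: prefix='1' (no match yet)
Bit 1: prefix='11' -> emit 'g', reset
Bit 2: prefix='1' (no match yet)
Bit 3: prefix='10' -> emit 'c', reset
Bit 4: prefix='1' (no match yet)
Bit 5: prefix='11' -> emit 'g', reset
Bit 6: prefix='0' (no match yet)
Bit 7: prefix='01' (no match yet)
Bit 8: prefix='011' -> emit 'e', reset
Bit 9: prefix='0' (no match yet)
Bit 10: prefix='01' (no match yet)
Bit 11: prefix='010' -> emit 'd', reset
Bit 12: prefix='0' (no match yet)
Bit 13: prefix='01' (no match yet)
Bit 14: prefix='010' -> emit 'd', reset
Bit 15: prefix='0' (no match yet)
Bit 16: prefix='01' (no match yet)
Bit 17: prefix='010' -> emit 'd', reset
Bit 18: prefix='0' (no match yet)
Bit 19: prefix='00' -> emit 'l', reset
Bit 20: prefix='0' (no match yet)
Bit 21: prefix='01' (no match yet)
Bit 22: prefix='010' -> emit 'd', reset

Answer: gcgedddld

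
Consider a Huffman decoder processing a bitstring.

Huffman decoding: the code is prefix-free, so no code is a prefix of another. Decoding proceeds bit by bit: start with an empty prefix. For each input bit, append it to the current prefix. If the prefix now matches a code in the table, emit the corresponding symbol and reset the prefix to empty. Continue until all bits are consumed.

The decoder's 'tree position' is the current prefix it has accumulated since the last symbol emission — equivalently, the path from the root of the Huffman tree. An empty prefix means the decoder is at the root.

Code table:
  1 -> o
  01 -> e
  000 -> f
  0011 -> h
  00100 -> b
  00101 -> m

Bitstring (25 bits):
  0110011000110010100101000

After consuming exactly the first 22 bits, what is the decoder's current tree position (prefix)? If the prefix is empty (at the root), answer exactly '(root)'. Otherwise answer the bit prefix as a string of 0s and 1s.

Bit 0: prefix='0' (no match yet)
Bit 1: prefix='01' -> emit 'e', reset
Bit 2: prefix='1' -> emit 'o', reset
Bit 3: prefix='0' (no match yet)
Bit 4: prefix='00' (no match yet)
Bit 5: prefix='001' (no match yet)
Bit 6: prefix='0011' -> emit 'h', reset
Bit 7: prefix='0' (no match yet)
Bit 8: prefix='00' (no match yet)
Bit 9: prefix='000' -> emit 'f', reset
Bit 10: prefix='1' -> emit 'o', reset
Bit 11: prefix='1' -> emit 'o', reset
Bit 12: prefix='0' (no match yet)
Bit 13: prefix='00' (no match yet)
Bit 14: prefix='001' (no match yet)
Bit 15: prefix='0010' (no match yet)
Bit 16: prefix='00101' -> emit 'm', reset
Bit 17: prefix='0' (no match yet)
Bit 18: prefix='00' (no match yet)
Bit 19: prefix='001' (no match yet)
Bit 20: prefix='0010' (no match yet)
Bit 21: prefix='00101' -> emit 'm', reset

Answer: (root)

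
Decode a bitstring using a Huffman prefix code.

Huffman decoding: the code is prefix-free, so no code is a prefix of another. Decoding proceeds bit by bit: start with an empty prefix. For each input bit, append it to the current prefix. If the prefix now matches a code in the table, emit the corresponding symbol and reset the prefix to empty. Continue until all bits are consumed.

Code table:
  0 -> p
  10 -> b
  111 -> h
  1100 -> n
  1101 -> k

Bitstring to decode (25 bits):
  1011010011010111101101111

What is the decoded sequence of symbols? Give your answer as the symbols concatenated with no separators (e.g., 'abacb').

Answer: bkppkphbkh

Derivation:
Bit 0: prefix='1' (no match yet)
Bit 1: prefix='10' -> emit 'b', reset
Bit 2: prefix='1' (no match yet)
Bit 3: prefix='11' (no match yet)
Bit 4: prefix='110' (no match yet)
Bit 5: prefix='1101' -> emit 'k', reset
Bit 6: prefix='0' -> emit 'p', reset
Bit 7: prefix='0' -> emit 'p', reset
Bit 8: prefix='1' (no match yet)
Bit 9: prefix='11' (no match yet)
Bit 10: prefix='110' (no match yet)
Bit 11: prefix='1101' -> emit 'k', reset
Bit 12: prefix='0' -> emit 'p', reset
Bit 13: prefix='1' (no match yet)
Bit 14: prefix='11' (no match yet)
Bit 15: prefix='111' -> emit 'h', reset
Bit 16: prefix='1' (no match yet)
Bit 17: prefix='10' -> emit 'b', reset
Bit 18: prefix='1' (no match yet)
Bit 19: prefix='11' (no match yet)
Bit 20: prefix='110' (no match yet)
Bit 21: prefix='1101' -> emit 'k', reset
Bit 22: prefix='1' (no match yet)
Bit 23: prefix='11' (no match yet)
Bit 24: prefix='111' -> emit 'h', reset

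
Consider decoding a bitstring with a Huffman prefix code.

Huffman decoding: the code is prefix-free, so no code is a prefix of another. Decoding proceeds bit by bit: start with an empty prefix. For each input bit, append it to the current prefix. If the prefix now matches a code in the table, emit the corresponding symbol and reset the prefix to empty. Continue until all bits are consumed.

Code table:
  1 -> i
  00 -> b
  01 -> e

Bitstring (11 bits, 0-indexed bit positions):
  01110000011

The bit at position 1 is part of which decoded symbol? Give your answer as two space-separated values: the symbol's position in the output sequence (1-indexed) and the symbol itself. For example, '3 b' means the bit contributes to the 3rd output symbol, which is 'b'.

Bit 0: prefix='0' (no match yet)
Bit 1: prefix='01' -> emit 'e', reset
Bit 2: prefix='1' -> emit 'i', reset
Bit 3: prefix='1' -> emit 'i', reset
Bit 4: prefix='0' (no match yet)
Bit 5: prefix='00' -> emit 'b', reset

Answer: 1 e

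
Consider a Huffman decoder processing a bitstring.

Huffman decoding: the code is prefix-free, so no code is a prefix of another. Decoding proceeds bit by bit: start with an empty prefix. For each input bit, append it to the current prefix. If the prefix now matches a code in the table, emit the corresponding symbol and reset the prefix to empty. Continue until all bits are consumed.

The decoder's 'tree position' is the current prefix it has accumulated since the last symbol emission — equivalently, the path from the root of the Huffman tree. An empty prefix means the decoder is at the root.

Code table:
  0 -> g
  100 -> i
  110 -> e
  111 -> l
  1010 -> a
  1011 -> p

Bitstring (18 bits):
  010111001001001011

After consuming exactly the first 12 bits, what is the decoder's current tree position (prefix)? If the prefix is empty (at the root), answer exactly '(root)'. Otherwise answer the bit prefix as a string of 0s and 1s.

Bit 0: prefix='0' -> emit 'g', reset
Bit 1: prefix='1' (no match yet)
Bit 2: prefix='10' (no match yet)
Bit 3: prefix='101' (no match yet)
Bit 4: prefix='1011' -> emit 'p', reset
Bit 5: prefix='1' (no match yet)
Bit 6: prefix='10' (no match yet)
Bit 7: prefix='100' -> emit 'i', reset
Bit 8: prefix='1' (no match yet)
Bit 9: prefix='10' (no match yet)
Bit 10: prefix='100' -> emit 'i', reset
Bit 11: prefix='1' (no match yet)

Answer: 1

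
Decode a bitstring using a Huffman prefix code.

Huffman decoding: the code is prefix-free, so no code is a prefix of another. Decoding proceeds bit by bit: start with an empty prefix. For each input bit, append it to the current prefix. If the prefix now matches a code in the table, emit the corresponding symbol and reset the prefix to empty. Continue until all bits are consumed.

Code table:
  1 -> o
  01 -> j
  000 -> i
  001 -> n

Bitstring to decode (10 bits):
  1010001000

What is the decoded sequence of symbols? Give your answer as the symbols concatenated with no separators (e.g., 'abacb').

Bit 0: prefix='1' -> emit 'o', reset
Bit 1: prefix='0' (no match yet)
Bit 2: prefix='01' -> emit 'j', reset
Bit 3: prefix='0' (no match yet)
Bit 4: prefix='00' (no match yet)
Bit 5: prefix='000' -> emit 'i', reset
Bit 6: prefix='1' -> emit 'o', reset
Bit 7: prefix='0' (no match yet)
Bit 8: prefix='00' (no match yet)
Bit 9: prefix='000' -> emit 'i', reset

Answer: ojioi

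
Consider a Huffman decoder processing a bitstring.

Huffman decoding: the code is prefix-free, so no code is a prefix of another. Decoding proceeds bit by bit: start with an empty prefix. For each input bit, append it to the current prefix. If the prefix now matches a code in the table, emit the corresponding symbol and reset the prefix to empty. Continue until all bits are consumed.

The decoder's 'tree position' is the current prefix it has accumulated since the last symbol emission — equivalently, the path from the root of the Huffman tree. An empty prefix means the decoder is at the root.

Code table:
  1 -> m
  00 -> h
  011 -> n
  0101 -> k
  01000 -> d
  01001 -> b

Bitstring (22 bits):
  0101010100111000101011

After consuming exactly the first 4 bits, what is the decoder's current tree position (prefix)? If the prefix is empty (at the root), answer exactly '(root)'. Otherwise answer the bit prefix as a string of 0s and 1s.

Bit 0: prefix='0' (no match yet)
Bit 1: prefix='01' (no match yet)
Bit 2: prefix='010' (no match yet)
Bit 3: prefix='0101' -> emit 'k', reset

Answer: (root)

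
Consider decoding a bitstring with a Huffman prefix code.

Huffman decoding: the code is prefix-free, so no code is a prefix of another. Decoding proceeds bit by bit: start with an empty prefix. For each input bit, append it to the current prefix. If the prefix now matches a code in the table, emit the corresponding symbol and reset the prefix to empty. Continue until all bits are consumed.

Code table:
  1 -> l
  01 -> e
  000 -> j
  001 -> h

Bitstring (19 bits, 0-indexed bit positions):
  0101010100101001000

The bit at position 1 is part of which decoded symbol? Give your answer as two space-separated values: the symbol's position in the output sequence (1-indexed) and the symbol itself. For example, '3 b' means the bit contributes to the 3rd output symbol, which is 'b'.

Answer: 1 e

Derivation:
Bit 0: prefix='0' (no match yet)
Bit 1: prefix='01' -> emit 'e', reset
Bit 2: prefix='0' (no match yet)
Bit 3: prefix='01' -> emit 'e', reset
Bit 4: prefix='0' (no match yet)
Bit 5: prefix='01' -> emit 'e', reset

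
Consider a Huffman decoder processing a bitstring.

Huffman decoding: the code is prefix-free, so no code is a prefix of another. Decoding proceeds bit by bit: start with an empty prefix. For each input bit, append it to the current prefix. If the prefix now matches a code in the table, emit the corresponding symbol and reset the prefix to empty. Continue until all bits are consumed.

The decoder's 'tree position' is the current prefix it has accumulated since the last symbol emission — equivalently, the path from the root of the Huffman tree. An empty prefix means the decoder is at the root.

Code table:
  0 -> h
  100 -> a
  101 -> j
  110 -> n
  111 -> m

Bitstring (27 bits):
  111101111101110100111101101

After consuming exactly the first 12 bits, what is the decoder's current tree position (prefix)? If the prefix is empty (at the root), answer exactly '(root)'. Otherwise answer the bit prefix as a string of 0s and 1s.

Answer: (root)

Derivation:
Bit 0: prefix='1' (no match yet)
Bit 1: prefix='11' (no match yet)
Bit 2: prefix='111' -> emit 'm', reset
Bit 3: prefix='1' (no match yet)
Bit 4: prefix='10' (no match yet)
Bit 5: prefix='101' -> emit 'j', reset
Bit 6: prefix='1' (no match yet)
Bit 7: prefix='11' (no match yet)
Bit 8: prefix='111' -> emit 'm', reset
Bit 9: prefix='1' (no match yet)
Bit 10: prefix='10' (no match yet)
Bit 11: prefix='101' -> emit 'j', reset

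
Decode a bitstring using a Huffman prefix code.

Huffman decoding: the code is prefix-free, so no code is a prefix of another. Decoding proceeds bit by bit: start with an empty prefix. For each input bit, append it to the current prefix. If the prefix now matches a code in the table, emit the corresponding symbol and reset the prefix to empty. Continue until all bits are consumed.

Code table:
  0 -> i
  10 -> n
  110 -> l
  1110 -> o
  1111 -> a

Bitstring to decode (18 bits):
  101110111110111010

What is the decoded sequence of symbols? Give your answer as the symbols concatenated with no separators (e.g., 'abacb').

Bit 0: prefix='1' (no match yet)
Bit 1: prefix='10' -> emit 'n', reset
Bit 2: prefix='1' (no match yet)
Bit 3: prefix='11' (no match yet)
Bit 4: prefix='111' (no match yet)
Bit 5: prefix='1110' -> emit 'o', reset
Bit 6: prefix='1' (no match yet)
Bit 7: prefix='11' (no match yet)
Bit 8: prefix='111' (no match yet)
Bit 9: prefix='1111' -> emit 'a', reset
Bit 10: prefix='1' (no match yet)
Bit 11: prefix='10' -> emit 'n', reset
Bit 12: prefix='1' (no match yet)
Bit 13: prefix='11' (no match yet)
Bit 14: prefix='111' (no match yet)
Bit 15: prefix='1110' -> emit 'o', reset
Bit 16: prefix='1' (no match yet)
Bit 17: prefix='10' -> emit 'n', reset

Answer: noanon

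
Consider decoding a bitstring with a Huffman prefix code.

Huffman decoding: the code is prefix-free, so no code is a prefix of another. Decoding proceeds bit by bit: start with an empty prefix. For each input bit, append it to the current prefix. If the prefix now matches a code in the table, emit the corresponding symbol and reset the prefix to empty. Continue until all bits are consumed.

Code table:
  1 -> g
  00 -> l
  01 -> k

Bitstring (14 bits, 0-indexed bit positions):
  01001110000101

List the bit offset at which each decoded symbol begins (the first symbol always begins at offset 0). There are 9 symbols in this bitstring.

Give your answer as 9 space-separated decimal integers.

Bit 0: prefix='0' (no match yet)
Bit 1: prefix='01' -> emit 'k', reset
Bit 2: prefix='0' (no match yet)
Bit 3: prefix='00' -> emit 'l', reset
Bit 4: prefix='1' -> emit 'g', reset
Bit 5: prefix='1' -> emit 'g', reset
Bit 6: prefix='1' -> emit 'g', reset
Bit 7: prefix='0' (no match yet)
Bit 8: prefix='00' -> emit 'l', reset
Bit 9: prefix='0' (no match yet)
Bit 10: prefix='00' -> emit 'l', reset
Bit 11: prefix='1' -> emit 'g', reset
Bit 12: prefix='0' (no match yet)
Bit 13: prefix='01' -> emit 'k', reset

Answer: 0 2 4 5 6 7 9 11 12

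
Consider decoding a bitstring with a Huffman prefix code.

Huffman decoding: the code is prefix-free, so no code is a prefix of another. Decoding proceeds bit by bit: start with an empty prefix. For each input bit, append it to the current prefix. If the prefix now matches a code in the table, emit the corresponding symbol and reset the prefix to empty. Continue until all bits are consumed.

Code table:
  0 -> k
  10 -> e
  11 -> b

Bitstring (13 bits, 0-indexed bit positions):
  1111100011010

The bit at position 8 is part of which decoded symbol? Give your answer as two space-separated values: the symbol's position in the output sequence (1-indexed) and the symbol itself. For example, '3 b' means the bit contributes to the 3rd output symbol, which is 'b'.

Answer: 6 b

Derivation:
Bit 0: prefix='1' (no match yet)
Bit 1: prefix='11' -> emit 'b', reset
Bit 2: prefix='1' (no match yet)
Bit 3: prefix='11' -> emit 'b', reset
Bit 4: prefix='1' (no match yet)
Bit 5: prefix='10' -> emit 'e', reset
Bit 6: prefix='0' -> emit 'k', reset
Bit 7: prefix='0' -> emit 'k', reset
Bit 8: prefix='1' (no match yet)
Bit 9: prefix='11' -> emit 'b', reset
Bit 10: prefix='0' -> emit 'k', reset
Bit 11: prefix='1' (no match yet)
Bit 12: prefix='10' -> emit 'e', reset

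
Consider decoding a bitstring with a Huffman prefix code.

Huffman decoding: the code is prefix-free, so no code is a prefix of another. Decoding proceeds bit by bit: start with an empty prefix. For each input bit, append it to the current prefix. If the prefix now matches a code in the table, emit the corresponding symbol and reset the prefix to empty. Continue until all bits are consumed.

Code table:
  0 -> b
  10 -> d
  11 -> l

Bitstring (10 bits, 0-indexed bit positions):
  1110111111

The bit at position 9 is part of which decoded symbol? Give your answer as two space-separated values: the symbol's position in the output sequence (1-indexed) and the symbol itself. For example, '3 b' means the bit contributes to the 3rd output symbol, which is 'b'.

Answer: 5 l

Derivation:
Bit 0: prefix='1' (no match yet)
Bit 1: prefix='11' -> emit 'l', reset
Bit 2: prefix='1' (no match yet)
Bit 3: prefix='10' -> emit 'd', reset
Bit 4: prefix='1' (no match yet)
Bit 5: prefix='11' -> emit 'l', reset
Bit 6: prefix='1' (no match yet)
Bit 7: prefix='11' -> emit 'l', reset
Bit 8: prefix='1' (no match yet)
Bit 9: prefix='11' -> emit 'l', reset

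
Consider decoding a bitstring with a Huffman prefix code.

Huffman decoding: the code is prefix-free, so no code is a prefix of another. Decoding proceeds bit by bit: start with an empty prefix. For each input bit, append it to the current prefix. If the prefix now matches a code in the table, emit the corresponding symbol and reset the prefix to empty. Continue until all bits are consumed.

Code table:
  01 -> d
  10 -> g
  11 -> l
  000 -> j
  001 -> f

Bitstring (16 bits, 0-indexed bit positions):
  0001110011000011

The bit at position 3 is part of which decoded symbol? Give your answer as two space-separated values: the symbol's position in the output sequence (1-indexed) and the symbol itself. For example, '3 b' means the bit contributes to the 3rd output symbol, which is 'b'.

Bit 0: prefix='0' (no match yet)
Bit 1: prefix='00' (no match yet)
Bit 2: prefix='000' -> emit 'j', reset
Bit 3: prefix='1' (no match yet)
Bit 4: prefix='11' -> emit 'l', reset
Bit 5: prefix='1' (no match yet)
Bit 6: prefix='10' -> emit 'g', reset
Bit 7: prefix='0' (no match yet)

Answer: 2 l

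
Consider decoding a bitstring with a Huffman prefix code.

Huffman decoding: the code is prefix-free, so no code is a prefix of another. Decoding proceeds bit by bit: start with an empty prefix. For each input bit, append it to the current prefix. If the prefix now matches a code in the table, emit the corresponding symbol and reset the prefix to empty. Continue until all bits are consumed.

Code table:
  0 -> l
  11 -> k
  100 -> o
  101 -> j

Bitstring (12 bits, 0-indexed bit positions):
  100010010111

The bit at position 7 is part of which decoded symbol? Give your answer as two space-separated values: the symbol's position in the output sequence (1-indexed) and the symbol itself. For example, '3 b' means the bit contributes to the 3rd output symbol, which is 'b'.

Bit 0: prefix='1' (no match yet)
Bit 1: prefix='10' (no match yet)
Bit 2: prefix='100' -> emit 'o', reset
Bit 3: prefix='0' -> emit 'l', reset
Bit 4: prefix='1' (no match yet)
Bit 5: prefix='10' (no match yet)
Bit 6: prefix='100' -> emit 'o', reset
Bit 7: prefix='1' (no match yet)
Bit 8: prefix='10' (no match yet)
Bit 9: prefix='101' -> emit 'j', reset
Bit 10: prefix='1' (no match yet)
Bit 11: prefix='11' -> emit 'k', reset

Answer: 4 j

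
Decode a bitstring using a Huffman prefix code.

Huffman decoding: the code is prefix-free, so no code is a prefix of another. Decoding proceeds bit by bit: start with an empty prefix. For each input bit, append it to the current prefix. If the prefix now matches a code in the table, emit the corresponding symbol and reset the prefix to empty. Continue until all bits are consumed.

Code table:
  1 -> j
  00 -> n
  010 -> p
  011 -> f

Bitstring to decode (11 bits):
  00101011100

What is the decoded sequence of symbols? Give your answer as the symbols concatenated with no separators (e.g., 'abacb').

Answer: njpjjjn

Derivation:
Bit 0: prefix='0' (no match yet)
Bit 1: prefix='00' -> emit 'n', reset
Bit 2: prefix='1' -> emit 'j', reset
Bit 3: prefix='0' (no match yet)
Bit 4: prefix='01' (no match yet)
Bit 5: prefix='010' -> emit 'p', reset
Bit 6: prefix='1' -> emit 'j', reset
Bit 7: prefix='1' -> emit 'j', reset
Bit 8: prefix='1' -> emit 'j', reset
Bit 9: prefix='0' (no match yet)
Bit 10: prefix='00' -> emit 'n', reset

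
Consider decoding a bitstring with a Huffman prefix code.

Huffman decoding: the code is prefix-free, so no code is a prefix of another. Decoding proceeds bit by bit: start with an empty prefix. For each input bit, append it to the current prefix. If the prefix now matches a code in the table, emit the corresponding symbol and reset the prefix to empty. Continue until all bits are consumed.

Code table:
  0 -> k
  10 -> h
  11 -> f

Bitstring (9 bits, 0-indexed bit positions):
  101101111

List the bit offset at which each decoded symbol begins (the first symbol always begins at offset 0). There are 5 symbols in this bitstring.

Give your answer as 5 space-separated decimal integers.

Answer: 0 2 4 5 7

Derivation:
Bit 0: prefix='1' (no match yet)
Bit 1: prefix='10' -> emit 'h', reset
Bit 2: prefix='1' (no match yet)
Bit 3: prefix='11' -> emit 'f', reset
Bit 4: prefix='0' -> emit 'k', reset
Bit 5: prefix='1' (no match yet)
Bit 6: prefix='11' -> emit 'f', reset
Bit 7: prefix='1' (no match yet)
Bit 8: prefix='11' -> emit 'f', reset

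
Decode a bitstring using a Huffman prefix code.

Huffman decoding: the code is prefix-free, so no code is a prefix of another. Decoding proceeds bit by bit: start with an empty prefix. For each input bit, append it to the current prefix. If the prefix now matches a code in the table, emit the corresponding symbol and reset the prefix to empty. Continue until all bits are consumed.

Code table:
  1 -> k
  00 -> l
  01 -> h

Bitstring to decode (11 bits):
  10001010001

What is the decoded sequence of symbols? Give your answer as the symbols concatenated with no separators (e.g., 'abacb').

Answer: klhhlh

Derivation:
Bit 0: prefix='1' -> emit 'k', reset
Bit 1: prefix='0' (no match yet)
Bit 2: prefix='00' -> emit 'l', reset
Bit 3: prefix='0' (no match yet)
Bit 4: prefix='01' -> emit 'h', reset
Bit 5: prefix='0' (no match yet)
Bit 6: prefix='01' -> emit 'h', reset
Bit 7: prefix='0' (no match yet)
Bit 8: prefix='00' -> emit 'l', reset
Bit 9: prefix='0' (no match yet)
Bit 10: prefix='01' -> emit 'h', reset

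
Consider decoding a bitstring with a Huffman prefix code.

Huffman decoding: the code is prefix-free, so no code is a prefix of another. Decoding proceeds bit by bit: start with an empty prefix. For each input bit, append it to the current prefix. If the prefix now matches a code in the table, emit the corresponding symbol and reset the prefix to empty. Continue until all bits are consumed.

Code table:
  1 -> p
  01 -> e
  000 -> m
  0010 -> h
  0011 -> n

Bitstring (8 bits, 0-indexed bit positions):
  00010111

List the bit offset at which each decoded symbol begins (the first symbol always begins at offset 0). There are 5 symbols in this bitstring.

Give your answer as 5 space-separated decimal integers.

Answer: 0 3 4 6 7

Derivation:
Bit 0: prefix='0' (no match yet)
Bit 1: prefix='00' (no match yet)
Bit 2: prefix='000' -> emit 'm', reset
Bit 3: prefix='1' -> emit 'p', reset
Bit 4: prefix='0' (no match yet)
Bit 5: prefix='01' -> emit 'e', reset
Bit 6: prefix='1' -> emit 'p', reset
Bit 7: prefix='1' -> emit 'p', reset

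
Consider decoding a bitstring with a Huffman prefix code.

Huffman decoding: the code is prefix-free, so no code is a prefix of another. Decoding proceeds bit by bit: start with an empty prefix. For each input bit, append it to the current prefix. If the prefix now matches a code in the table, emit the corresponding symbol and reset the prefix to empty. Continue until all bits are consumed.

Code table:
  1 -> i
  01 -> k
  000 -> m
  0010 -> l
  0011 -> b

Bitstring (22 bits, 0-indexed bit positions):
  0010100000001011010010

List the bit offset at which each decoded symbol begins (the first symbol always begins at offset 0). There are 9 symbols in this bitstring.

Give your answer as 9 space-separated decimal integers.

Bit 0: prefix='0' (no match yet)
Bit 1: prefix='00' (no match yet)
Bit 2: prefix='001' (no match yet)
Bit 3: prefix='0010' -> emit 'l', reset
Bit 4: prefix='1' -> emit 'i', reset
Bit 5: prefix='0' (no match yet)
Bit 6: prefix='00' (no match yet)
Bit 7: prefix='000' -> emit 'm', reset
Bit 8: prefix='0' (no match yet)
Bit 9: prefix='00' (no match yet)
Bit 10: prefix='000' -> emit 'm', reset
Bit 11: prefix='0' (no match yet)
Bit 12: prefix='01' -> emit 'k', reset
Bit 13: prefix='0' (no match yet)
Bit 14: prefix='01' -> emit 'k', reset
Bit 15: prefix='1' -> emit 'i', reset
Bit 16: prefix='0' (no match yet)
Bit 17: prefix='01' -> emit 'k', reset
Bit 18: prefix='0' (no match yet)
Bit 19: prefix='00' (no match yet)
Bit 20: prefix='001' (no match yet)
Bit 21: prefix='0010' -> emit 'l', reset

Answer: 0 4 5 8 11 13 15 16 18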